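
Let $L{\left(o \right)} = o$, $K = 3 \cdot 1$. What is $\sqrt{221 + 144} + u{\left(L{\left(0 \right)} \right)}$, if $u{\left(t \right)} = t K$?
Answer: $\sqrt{365} \approx 19.105$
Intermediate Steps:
$K = 3$
$u{\left(t \right)} = 3 t$ ($u{\left(t \right)} = t 3 = 3 t$)
$\sqrt{221 + 144} + u{\left(L{\left(0 \right)} \right)} = \sqrt{221 + 144} + 3 \cdot 0 = \sqrt{365} + 0 = \sqrt{365}$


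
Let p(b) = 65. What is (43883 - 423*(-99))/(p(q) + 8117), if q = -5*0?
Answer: 42880/4091 ≈ 10.482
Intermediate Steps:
q = 0
(43883 - 423*(-99))/(p(q) + 8117) = (43883 - 423*(-99))/(65 + 8117) = (43883 + 41877)/8182 = 85760*(1/8182) = 42880/4091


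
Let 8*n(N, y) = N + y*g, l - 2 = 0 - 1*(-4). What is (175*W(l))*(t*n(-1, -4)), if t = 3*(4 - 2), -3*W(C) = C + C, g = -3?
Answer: -5775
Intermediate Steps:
l = 6 (l = 2 + (0 - 1*(-4)) = 2 + (0 + 4) = 2 + 4 = 6)
n(N, y) = -3*y/8 + N/8 (n(N, y) = (N + y*(-3))/8 = (N - 3*y)/8 = -3*y/8 + N/8)
W(C) = -2*C/3 (W(C) = -(C + C)/3 = -2*C/3)
t = 6 (t = 3*2 = 6)
(175*W(l))*(t*n(-1, -4)) = (175*(-⅔*6))*(6*(-3/8*(-4) + (⅛)*(-1))) = (175*(-4))*(6*(3/2 - ⅛)) = -4200*11/8 = -700*33/4 = -5775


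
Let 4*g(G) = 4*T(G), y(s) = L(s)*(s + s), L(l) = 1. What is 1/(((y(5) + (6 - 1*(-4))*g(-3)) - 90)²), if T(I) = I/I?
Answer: 1/4900 ≈ 0.00020408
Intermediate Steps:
T(I) = 1
y(s) = 2*s (y(s) = 1*(s + s) = 1*(2*s) = 2*s)
g(G) = 1 (g(G) = (4*1)/4 = (¼)*4 = 1)
1/(((y(5) + (6 - 1*(-4))*g(-3)) - 90)²) = 1/(((2*5 + (6 - 1*(-4))*1) - 90)²) = 1/(((10 + (6 + 4)*1) - 90)²) = 1/(((10 + 10*1) - 90)²) = 1/(((10 + 10) - 90)²) = 1/((20 - 90)²) = 1/((-70)²) = 1/4900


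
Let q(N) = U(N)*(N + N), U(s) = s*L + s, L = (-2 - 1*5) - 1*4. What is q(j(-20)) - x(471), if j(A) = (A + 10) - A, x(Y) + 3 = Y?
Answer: -2468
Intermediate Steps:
L = -11 (L = (-2 - 5) - 4 = -7 - 4 = -11)
x(Y) = -3 + Y
U(s) = -10*s (U(s) = s*(-11) + s = -11*s + s = -10*s)
j(A) = 10 (j(A) = (10 + A) - A = 10)
q(N) = -20*N² (q(N) = (-10*N)*(N + N) = (-10*N)*(2*N) = -20*N²)
q(j(-20)) - x(471) = -20*10² - (-3 + 471) = -20*100 - 1*468 = -2000 - 468 = -2468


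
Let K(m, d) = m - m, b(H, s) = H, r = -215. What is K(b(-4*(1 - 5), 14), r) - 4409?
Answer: -4409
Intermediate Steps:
K(m, d) = 0
K(b(-4*(1 - 5), 14), r) - 4409 = 0 - 4409 = -4409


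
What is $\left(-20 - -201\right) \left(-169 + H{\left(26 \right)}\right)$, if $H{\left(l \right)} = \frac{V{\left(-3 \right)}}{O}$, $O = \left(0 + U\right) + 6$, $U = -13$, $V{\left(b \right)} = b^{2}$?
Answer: $- \frac{215752}{7} \approx -30822.0$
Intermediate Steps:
$O = -7$ ($O = \left(0 - 13\right) + 6 = -13 + 6 = -7$)
$H{\left(l \right)} = - \frac{9}{7}$ ($H{\left(l \right)} = \frac{\left(-3\right)^{2}}{-7} = 9 \left(- \frac{1}{7}\right) = - \frac{9}{7}$)
$\left(-20 - -201\right) \left(-169 + H{\left(26 \right)}\right) = \left(-20 - -201\right) \left(-169 - \frac{9}{7}\right) = \left(-20 + 201\right) \left(- \frac{1192}{7}\right) = 181 \left(- \frac{1192}{7}\right) = - \frac{215752}{7}$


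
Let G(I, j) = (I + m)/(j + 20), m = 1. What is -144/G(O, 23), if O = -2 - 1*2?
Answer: 2064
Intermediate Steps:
O = -4 (O = -2 - 2 = -4)
G(I, j) = (1 + I)/(20 + j) (G(I, j) = (I + 1)/(j + 20) = (1 + I)/(20 + j))
-144/G(O, 23) = -144/((1 - 4)/(20 + 23)) = -144/(-3/43) = -43/3*(-144) = 2064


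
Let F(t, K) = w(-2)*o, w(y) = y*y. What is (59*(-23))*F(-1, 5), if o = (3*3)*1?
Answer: -48852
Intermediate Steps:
o = 9 (o = 9*1 = 9)
w(y) = y²
F(t, K) = 36 (F(t, K) = (-2)²*9 = 4*9 = 36)
(59*(-23))*F(-1, 5) = (59*(-23))*36 = -1357*36 = -48852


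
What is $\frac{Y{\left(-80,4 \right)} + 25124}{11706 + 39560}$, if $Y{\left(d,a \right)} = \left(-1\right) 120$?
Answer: $\frac{12502}{25633} \approx 0.48773$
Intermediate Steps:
$Y{\left(d,a \right)} = -120$
$\frac{Y{\left(-80,4 \right)} + 25124}{11706 + 39560} = \frac{-120 + 25124}{11706 + 39560} = \frac{25004}{51266} = 25004 \cdot \frac{1}{51266} = \frac{12502}{25633}$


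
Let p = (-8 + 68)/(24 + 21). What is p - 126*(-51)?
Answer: 19282/3 ≈ 6427.3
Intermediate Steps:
p = 4/3 (p = 60/45 = 60*(1/45) = 4/3 ≈ 1.3333)
p - 126*(-51) = 4/3 - 126*(-51) = 4/3 + 6426 = 19282/3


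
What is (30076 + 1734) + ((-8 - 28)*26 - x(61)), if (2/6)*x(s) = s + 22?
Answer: 30625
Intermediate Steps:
x(s) = 66 + 3*s (x(s) = 3*(s + 22) = 3*(22 + s) = 66 + 3*s)
(30076 + 1734) + ((-8 - 28)*26 - x(61)) = (30076 + 1734) + ((-8 - 28)*26 - (66 + 3*61)) = 31810 + (-36*26 - (66 + 183)) = 31810 + (-936 - 1*249) = 31810 + (-936 - 249) = 31810 - 1185 = 30625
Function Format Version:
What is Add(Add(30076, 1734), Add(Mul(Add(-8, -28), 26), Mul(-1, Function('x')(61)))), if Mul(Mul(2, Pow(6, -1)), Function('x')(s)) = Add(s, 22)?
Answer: 30625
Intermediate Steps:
Function('x')(s) = Add(66, Mul(3, s)) (Function('x')(s) = Mul(3, Add(s, 22)) = Mul(3, Add(22, s)) = Add(66, Mul(3, s)))
Add(Add(30076, 1734), Add(Mul(Add(-8, -28), 26), Mul(-1, Function('x')(61)))) = Add(Add(30076, 1734), Add(Mul(Add(-8, -28), 26), Mul(-1, Add(66, Mul(3, 61))))) = Add(31810, Add(Mul(-36, 26), Mul(-1, Add(66, 183)))) = Add(31810, Add(-936, Mul(-1, 249))) = Add(31810, Add(-936, -249)) = Add(31810, -1185) = 30625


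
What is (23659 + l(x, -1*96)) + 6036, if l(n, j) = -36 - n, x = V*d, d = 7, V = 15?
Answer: 29554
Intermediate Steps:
x = 105 (x = 15*7 = 105)
(23659 + l(x, -1*96)) + 6036 = (23659 + (-36 - 1*105)) + 6036 = (23659 + (-36 - 105)) + 6036 = (23659 - 141) + 6036 = 23518 + 6036 = 29554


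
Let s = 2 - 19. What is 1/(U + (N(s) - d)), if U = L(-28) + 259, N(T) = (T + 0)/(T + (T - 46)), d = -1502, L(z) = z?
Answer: 80/138657 ≈ 0.00057696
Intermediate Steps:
s = -17
N(T) = T/(-46 + 2*T) (N(T) = T/(T + (-46 + T)) = T/(-46 + 2*T))
U = 231 (U = -28 + 259 = 231)
1/(U + (N(s) - d)) = 1/(231 + ((½)*(-17)/(-23 - 17) - 1*(-1502))) = 1/(231 + ((½)*(-17)/(-40) + 1502)) = 1/(231 + ((½)*(-17)*(-1/40) + 1502)) = 1/(231 + (17/80 + 1502)) = 1/(231 + 120177/80) = 1/(138657/80) = 80/138657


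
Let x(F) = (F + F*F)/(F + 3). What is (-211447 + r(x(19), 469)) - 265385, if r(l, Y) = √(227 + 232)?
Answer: -476832 + 3*√51 ≈ -4.7681e+5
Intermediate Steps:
x(F) = (F + F²)/(3 + F)
r(l, Y) = 3*√51 (r(l, Y) = √459 = 3*√51)
(-211447 + r(x(19), 469)) - 265385 = (-211447 + 3*√51) - 265385 = -476832 + 3*√51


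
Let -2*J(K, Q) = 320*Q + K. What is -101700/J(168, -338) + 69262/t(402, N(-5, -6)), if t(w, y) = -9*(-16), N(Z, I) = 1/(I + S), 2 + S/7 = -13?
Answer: 465653269/971928 ≈ 479.10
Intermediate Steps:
S = -105 (S = -14 + 7*(-13) = -14 - 91 = -105)
J(K, Q) = -160*Q - K/2 (J(K, Q) = -(320*Q + K)/2 = -(K + 320*Q)/2 = -160*Q - K/2)
N(Z, I) = 1/(-105 + I) (N(Z, I) = 1/(I - 105) = 1/(-105 + I))
t(w, y) = 144
-101700/J(168, -338) + 69262/t(402, N(-5, -6)) = -101700/(-160*(-338) - ½*168) + 69262/144 = -101700/(54080 - 84) + 69262*(1/144) = -101700/53996 + 34631/72 = -101700*1/53996 + 34631/72 = -25425/13499 + 34631/72 = 465653269/971928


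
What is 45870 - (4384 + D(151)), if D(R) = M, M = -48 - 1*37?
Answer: 41571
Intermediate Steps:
M = -85 (M = -48 - 37 = -85)
D(R) = -85
45870 - (4384 + D(151)) = 45870 - (4384 - 85) = 45870 - 1*4299 = 45870 - 4299 = 41571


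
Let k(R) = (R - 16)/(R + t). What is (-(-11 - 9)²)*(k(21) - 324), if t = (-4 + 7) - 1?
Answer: 2978800/23 ≈ 1.2951e+5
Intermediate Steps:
t = 2 (t = 3 - 1 = 2)
k(R) = (-16 + R)/(2 + R) (k(R) = (R - 16)/(R + 2) = (-16 + R)/(2 + R))
(-(-11 - 9)²)*(k(21) - 324) = (-(-11 - 9)²)*((-16 + 21)/(2 + 21) - 324) = (-1*(-20)²)*(5/23 - 324) = (-1*400)*((1/23)*5 - 324) = -400*(5/23 - 324) = -400*(-7447/23) = 2978800/23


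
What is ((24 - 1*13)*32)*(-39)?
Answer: -13728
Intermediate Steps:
((24 - 1*13)*32)*(-39) = ((24 - 13)*32)*(-39) = (11*32)*(-39) = 352*(-39) = -13728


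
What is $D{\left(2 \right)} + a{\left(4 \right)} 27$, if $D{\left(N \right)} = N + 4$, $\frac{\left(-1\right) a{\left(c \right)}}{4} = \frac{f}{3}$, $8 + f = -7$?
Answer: $546$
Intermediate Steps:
$f = -15$ ($f = -8 - 7 = -15$)
$a{\left(c \right)} = 20$ ($a{\left(c \right)} = - 4 \left(- \frac{15}{3}\right) = - 4 \left(\left(-15\right) \frac{1}{3}\right) = \left(-4\right) \left(-5\right) = 20$)
$D{\left(N \right)} = 4 + N$
$D{\left(2 \right)} + a{\left(4 \right)} 27 = \left(4 + 2\right) + 20 \cdot 27 = 6 + 540 = 546$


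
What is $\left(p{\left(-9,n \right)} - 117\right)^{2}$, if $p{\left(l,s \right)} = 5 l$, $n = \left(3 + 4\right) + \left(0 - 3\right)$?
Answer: $26244$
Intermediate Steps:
$n = 4$ ($n = 7 - 3 = 4$)
$\left(p{\left(-9,n \right)} - 117\right)^{2} = \left(5 \left(-9\right) - 117\right)^{2} = \left(-45 - 117\right)^{2} = \left(-162\right)^{2} = 26244$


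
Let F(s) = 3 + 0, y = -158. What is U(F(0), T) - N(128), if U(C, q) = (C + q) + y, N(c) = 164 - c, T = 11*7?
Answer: -114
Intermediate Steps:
T = 77
F(s) = 3
U(C, q) = -158 + C + q (U(C, q) = (C + q) - 158 = -158 + C + q)
U(F(0), T) - N(128) = (-158 + 3 + 77) - (164 - 1*128) = -78 - (164 - 128) = -78 - 1*36 = -78 - 36 = -114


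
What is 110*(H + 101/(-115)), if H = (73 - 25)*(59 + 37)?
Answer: 11656018/23 ≈ 5.0678e+5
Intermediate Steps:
H = 4608 (H = 48*96 = 4608)
110*(H + 101/(-115)) = 110*(4608 + 101/(-115)) = 110*(4608 + 101*(-1/115)) = 110*(4608 - 101/115) = 110*(529819/115) = 11656018/23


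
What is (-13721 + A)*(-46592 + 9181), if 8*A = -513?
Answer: 4125722491/8 ≈ 5.1572e+8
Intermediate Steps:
A = -513/8 (A = (⅛)*(-513) = -513/8 ≈ -64.125)
(-13721 + A)*(-46592 + 9181) = (-13721 - 513/8)*(-46592 + 9181) = -110281/8*(-37411) = 4125722491/8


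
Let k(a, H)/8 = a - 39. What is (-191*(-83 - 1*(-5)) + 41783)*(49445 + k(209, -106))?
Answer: 2879678205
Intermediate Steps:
k(a, H) = -312 + 8*a (k(a, H) = 8*(a - 39) = 8*(-39 + a) = -312 + 8*a)
(-191*(-83 - 1*(-5)) + 41783)*(49445 + k(209, -106)) = (-191*(-83 - 1*(-5)) + 41783)*(49445 + (-312 + 8*209)) = (-191*(-83 + 5) + 41783)*(49445 + (-312 + 1672)) = (-191*(-78) + 41783)*(49445 + 1360) = (14898 + 41783)*50805 = 56681*50805 = 2879678205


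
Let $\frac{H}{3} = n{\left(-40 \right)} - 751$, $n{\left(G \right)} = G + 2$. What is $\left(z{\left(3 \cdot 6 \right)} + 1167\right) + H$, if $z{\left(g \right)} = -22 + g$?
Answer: $-1204$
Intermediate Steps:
$n{\left(G \right)} = 2 + G$
$H = -2367$ ($H = 3 \left(\left(2 - 40\right) - 751\right) = 3 \left(-38 - 751\right) = 3 \left(-789\right) = -2367$)
$\left(z{\left(3 \cdot 6 \right)} + 1167\right) + H = \left(\left(-22 + 3 \cdot 6\right) + 1167\right) - 2367 = \left(\left(-22 + 18\right) + 1167\right) - 2367 = \left(-4 + 1167\right) - 2367 = 1163 - 2367 = -1204$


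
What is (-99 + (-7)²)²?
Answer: 2500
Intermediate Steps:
(-99 + (-7)²)² = (-99 + 49)² = (-50)² = 2500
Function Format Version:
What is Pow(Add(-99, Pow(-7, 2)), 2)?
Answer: 2500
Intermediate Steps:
Pow(Add(-99, Pow(-7, 2)), 2) = Pow(Add(-99, 49), 2) = Pow(-50, 2) = 2500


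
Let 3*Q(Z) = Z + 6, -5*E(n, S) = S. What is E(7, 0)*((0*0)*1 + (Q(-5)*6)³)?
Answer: 0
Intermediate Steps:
E(n, S) = -S/5
Q(Z) = 2 + Z/3 (Q(Z) = (Z + 6)/3 = (6 + Z)/3 = 2 + Z/3)
E(7, 0)*((0*0)*1 + (Q(-5)*6)³) = (-⅕*0)*((0*0)*1 + ((2 + (⅓)*(-5))*6)³) = 0*(0*1 + ((2 - 5/3)*6)³) = 0*(0 + ((⅓)*6)³) = 0*(0 + 2³) = 0*(0 + 8) = 0*8 = 0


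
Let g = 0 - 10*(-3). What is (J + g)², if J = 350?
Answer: 144400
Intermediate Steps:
g = 30 (g = 0 + 30 = 30)
(J + g)² = (350 + 30)² = 380² = 144400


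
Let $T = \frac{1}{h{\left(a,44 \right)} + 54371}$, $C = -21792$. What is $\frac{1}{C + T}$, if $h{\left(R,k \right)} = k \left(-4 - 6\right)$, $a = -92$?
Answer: $- \frac{53931}{1175264351} \approx -4.5888 \cdot 10^{-5}$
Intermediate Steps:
$h{\left(R,k \right)} = - 10 k$ ($h{\left(R,k \right)} = k \left(-10\right) = - 10 k$)
$T = \frac{1}{53931}$ ($T = \frac{1}{\left(-10\right) 44 + 54371} = \frac{1}{-440 + 54371} = \frac{1}{53931} \approx 1.8542 \cdot 10^{-5}$)
$\frac{1}{C + T} = \frac{1}{-21792 + \frac{1}{53931}} = \frac{1}{- \frac{1175264351}{53931}} = - \frac{53931}{1175264351}$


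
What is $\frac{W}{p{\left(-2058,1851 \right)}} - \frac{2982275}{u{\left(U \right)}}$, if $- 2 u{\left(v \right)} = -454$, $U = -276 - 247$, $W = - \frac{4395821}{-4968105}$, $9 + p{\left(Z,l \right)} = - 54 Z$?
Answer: $- \frac{1646426741023955258}{125320056144705} \approx -13138.0$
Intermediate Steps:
$p{\left(Z,l \right)} = -9 - 54 Z$
$W = \frac{4395821}{4968105}$ ($W = \left(-4395821\right) \left(- \frac{1}{4968105}\right) = \frac{4395821}{4968105} \approx 0.88481$)
$U = -523$ ($U = -276 - 247 = -523$)
$u{\left(v \right)} = 227$ ($u{\left(v \right)} = \left(- \frac{1}{2}\right) \left(-454\right) = 227$)
$\frac{W}{p{\left(-2058,1851 \right)}} - \frac{2982275}{u{\left(U \right)}} = \frac{4395821}{4968105 \left(-9 - -111132\right)} - \frac{2982275}{227} = \frac{4395821}{4968105 \left(-9 + 111132\right)} - \frac{2982275}{227} = \frac{4395821}{4968105 \cdot 111123} - \frac{2982275}{227} = \frac{4395821}{4968105} \cdot \frac{1}{111123} - \frac{2982275}{227} = \frac{4395821}{552070731915} - \frac{2982275}{227} = - \frac{1646426741023955258}{125320056144705}$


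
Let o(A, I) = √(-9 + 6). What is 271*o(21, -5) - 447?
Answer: -447 + 271*I*√3 ≈ -447.0 + 469.39*I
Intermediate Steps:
o(A, I) = I*√3 (o(A, I) = √(-3) = I*√3)
271*o(21, -5) - 447 = 271*(I*√3) - 447 = 271*I*√3 - 447 = -447 + 271*I*√3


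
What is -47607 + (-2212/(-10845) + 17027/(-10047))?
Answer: -1729135861952/36319905 ≈ -47609.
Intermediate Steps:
-47607 + (-2212/(-10845) + 17027/(-10047)) = -47607 + (-2212*(-1/10845) + 17027*(-1/10047)) = -47607 + (2212/10845 - 17027/10047) = -47607 - 54144617/36319905 = -1729135861952/36319905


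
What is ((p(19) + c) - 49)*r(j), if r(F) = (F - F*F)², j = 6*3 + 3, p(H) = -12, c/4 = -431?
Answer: -314874000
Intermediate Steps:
c = -1724 (c = 4*(-431) = -1724)
j = 21 (j = 18 + 3 = 21)
r(F) = (F - F²)²
((p(19) + c) - 49)*r(j) = ((-12 - 1724) - 49)*(21²*(-1 + 21)²) = (-1736 - 49)*(441*20²) = -787185*400 = -1785*176400 = -314874000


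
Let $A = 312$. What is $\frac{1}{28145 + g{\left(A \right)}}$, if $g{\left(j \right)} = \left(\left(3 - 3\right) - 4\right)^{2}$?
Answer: $\frac{1}{28161} \approx 3.551 \cdot 10^{-5}$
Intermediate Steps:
$g{\left(j \right)} = 16$ ($g{\left(j \right)} = \left(\left(3 - 3\right) - 4\right)^{2} = \left(0 - 4\right)^{2} = \left(-4\right)^{2} = 16$)
$\frac{1}{28145 + g{\left(A \right)}} = \frac{1}{28145 + 16} = \frac{1}{28161}$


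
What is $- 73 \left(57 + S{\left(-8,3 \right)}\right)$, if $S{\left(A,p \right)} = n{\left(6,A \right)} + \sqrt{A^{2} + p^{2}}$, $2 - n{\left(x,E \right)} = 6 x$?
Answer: $-1679 - 73 \sqrt{73} \approx -2302.7$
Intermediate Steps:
$n{\left(x,E \right)} = 2 - 6 x$
$S{\left(A,p \right)} = -34 + \sqrt{A^{2} + p^{2}}$ ($S{\left(A,p \right)} = \left(2 - 36\right) + \sqrt{A^{2} + p^{2}} = -34 + \sqrt{A^{2} + p^{2}}$)
$- 73 \left(57 + S{\left(-8,3 \right)}\right) = - 73 \left(57 - \left(34 - \sqrt{\left(-8\right)^{2} + 3^{2}}\right)\right) = - 73 \left(57 - \left(34 - \sqrt{64 + 9}\right)\right) = - 73 \left(57 - \left(34 - \sqrt{73}\right)\right) = - 73 \left(23 + \sqrt{73}\right) = -1679 - 73 \sqrt{73}$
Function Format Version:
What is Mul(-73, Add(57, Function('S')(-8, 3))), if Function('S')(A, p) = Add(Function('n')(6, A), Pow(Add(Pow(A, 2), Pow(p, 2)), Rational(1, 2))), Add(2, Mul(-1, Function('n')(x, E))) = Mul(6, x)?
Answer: Add(-1679, Mul(-73, Pow(73, Rational(1, 2)))) ≈ -2302.7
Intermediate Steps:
Function('n')(x, E) = Add(2, Mul(-6, x)) (Function('n')(x, E) = Add(2, Mul(-1, Mul(6, x))) = Add(2, Mul(-6, x)))
Function('S')(A, p) = Add(-34, Pow(Add(Pow(A, 2), Pow(p, 2)), Rational(1, 2))) (Function('S')(A, p) = Add(Add(2, Mul(-6, 6)), Pow(Add(Pow(A, 2), Pow(p, 2)), Rational(1, 2))) = Add(Add(2, -36), Pow(Add(Pow(A, 2), Pow(p, 2)), Rational(1, 2))) = Add(-34, Pow(Add(Pow(A, 2), Pow(p, 2)), Rational(1, 2))))
Mul(-73, Add(57, Function('S')(-8, 3))) = Mul(-73, Add(57, Add(-34, Pow(Add(Pow(-8, 2), Pow(3, 2)), Rational(1, 2))))) = Mul(-73, Add(57, Add(-34, Pow(Add(64, 9), Rational(1, 2))))) = Mul(-73, Add(57, Add(-34, Pow(73, Rational(1, 2))))) = Mul(-73, Add(23, Pow(73, Rational(1, 2)))) = Add(-1679, Mul(-73, Pow(73, Rational(1, 2))))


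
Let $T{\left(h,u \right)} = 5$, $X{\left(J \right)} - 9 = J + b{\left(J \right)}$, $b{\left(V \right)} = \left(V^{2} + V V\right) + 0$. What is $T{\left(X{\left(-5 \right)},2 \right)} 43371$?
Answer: $216855$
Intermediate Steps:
$b{\left(V \right)} = 2 V^{2}$ ($b{\left(V \right)} = \left(V^{2} + V^{2}\right) + 0 = 2 V^{2} + 0 = 2 V^{2}$)
$X{\left(J \right)} = 9 + J + 2 J^{2}$ ($X{\left(J \right)} = 9 + \left(J + 2 J^{2}\right) = 9 + J + 2 J^{2}$)
$T{\left(X{\left(-5 \right)},2 \right)} 43371 = 5 \cdot 43371 = 216855$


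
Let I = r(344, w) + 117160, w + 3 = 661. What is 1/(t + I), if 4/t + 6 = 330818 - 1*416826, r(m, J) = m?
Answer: 43007/5053494526 ≈ 8.5104e-6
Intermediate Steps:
w = 658 (w = -3 + 661 = 658)
I = 117504 (I = 344 + 117160 = 117504)
t = -2/43007 (t = 4/(-6 + (330818 - 1*416826)) = 4/(-6 + (330818 - 416826)) = 4/(-6 - 86008) = 4/(-86014) = 4*(-1/86014) = -2/43007 ≈ -4.6504e-5)
1/(t + I) = 1/(-2/43007 + 117504) = 1/(5053494526/43007) = 43007/5053494526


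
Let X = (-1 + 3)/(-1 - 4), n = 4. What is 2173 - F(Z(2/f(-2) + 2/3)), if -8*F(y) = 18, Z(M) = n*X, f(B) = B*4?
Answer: 8701/4 ≈ 2175.3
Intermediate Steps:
f(B) = 4*B
X = -⅖ (X = 2/(-5) = 2*(-⅕) = -⅖ ≈ -0.40000)
Z(M) = -8/5 (Z(M) = 4*(-⅖) = -8/5)
F(y) = -9/4 (F(y) = -⅛*18 = -9/4)
2173 - F(Z(2/f(-2) + 2/3)) = 2173 - 1*(-9/4) = 2173 + 9/4 = 8701/4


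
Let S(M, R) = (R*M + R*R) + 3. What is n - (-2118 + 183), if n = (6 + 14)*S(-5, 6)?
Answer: 2115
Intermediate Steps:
S(M, R) = 3 + R² + M*R (S(M, R) = (M*R + R²) + 3 = (R² + M*R) + 3 = 3 + R² + M*R)
n = 180 (n = (6 + 14)*(3 + 6² - 5*6) = 20*(3 + 36 - 30) = 20*9 = 180)
n - (-2118 + 183) = 180 - (-2118 + 183) = 180 - 1*(-1935) = 180 + 1935 = 2115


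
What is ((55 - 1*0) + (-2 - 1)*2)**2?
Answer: 2401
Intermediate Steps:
((55 - 1*0) + (-2 - 1)*2)**2 = ((55 + 0) - 3*2)**2 = (55 - 6)**2 = 49**2 = 2401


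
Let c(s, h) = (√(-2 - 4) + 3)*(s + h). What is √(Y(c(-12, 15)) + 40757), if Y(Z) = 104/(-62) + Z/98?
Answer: √(7676526838 + 5766*I*√6)/434 ≈ 201.88 + 0.00018572*I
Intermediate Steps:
c(s, h) = (3 + I*√6)*(h + s) (c(s, h) = (√(-6) + 3)*(h + s) = (I*√6 + 3)*(h + s) = (3 + I*√6)*(h + s))
Y(Z) = -52/31 + Z/98 (Y(Z) = 104*(-1/62) + Z*(1/98) = -52/31 + Z/98)
√(Y(c(-12, 15)) + 40757) = √((-52/31 + (3*15 + 3*(-12) + I*15*√6 + I*(-12)*√6)/98) + 40757) = √((-52/31 + (45 - 36 + 15*I*√6 - 12*I*√6)/98) + 40757) = √((-52/31 + (9 + 3*I*√6)/98) + 40757) = √((-52/31 + (9/98 + 3*I*√6/98)) + 40757) = √((-4817/3038 + 3*I*√6/98) + 40757) = √(123814949/3038 + 3*I*√6/98)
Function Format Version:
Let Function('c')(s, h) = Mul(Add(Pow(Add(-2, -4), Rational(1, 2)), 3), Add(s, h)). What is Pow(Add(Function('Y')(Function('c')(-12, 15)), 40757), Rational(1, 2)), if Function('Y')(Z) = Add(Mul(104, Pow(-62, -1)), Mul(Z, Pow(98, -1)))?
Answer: Mul(Rational(1, 434), Pow(Add(7676526838, Mul(5766, I, Pow(6, Rational(1, 2)))), Rational(1, 2))) ≈ Add(201.88, Mul(0.00018572, I))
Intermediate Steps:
Function('c')(s, h) = Mul(Add(3, Mul(I, Pow(6, Rational(1, 2)))), Add(h, s)) (Function('c')(s, h) = Mul(Add(Pow(-6, Rational(1, 2)), 3), Add(h, s)) = Mul(Add(Mul(I, Pow(6, Rational(1, 2))), 3), Add(h, s)) = Mul(Add(3, Mul(I, Pow(6, Rational(1, 2)))), Add(h, s)))
Function('Y')(Z) = Add(Rational(-52, 31), Mul(Rational(1, 98), Z)) (Function('Y')(Z) = Add(Mul(104, Rational(-1, 62)), Mul(Z, Rational(1, 98))) = Add(Rational(-52, 31), Mul(Rational(1, 98), Z)))
Pow(Add(Function('Y')(Function('c')(-12, 15)), 40757), Rational(1, 2)) = Pow(Add(Add(Rational(-52, 31), Mul(Rational(1, 98), Add(Mul(3, 15), Mul(3, -12), Mul(I, 15, Pow(6, Rational(1, 2))), Mul(I, -12, Pow(6, Rational(1, 2)))))), 40757), Rational(1, 2)) = Pow(Add(Add(Rational(-52, 31), Mul(Rational(1, 98), Add(45, -36, Mul(15, I, Pow(6, Rational(1, 2))), Mul(-12, I, Pow(6, Rational(1, 2)))))), 40757), Rational(1, 2)) = Pow(Add(Add(Rational(-52, 31), Mul(Rational(1, 98), Add(9, Mul(3, I, Pow(6, Rational(1, 2)))))), 40757), Rational(1, 2)) = Pow(Add(Add(Rational(-52, 31), Add(Rational(9, 98), Mul(Rational(3, 98), I, Pow(6, Rational(1, 2))))), 40757), Rational(1, 2)) = Pow(Add(Add(Rational(-4817, 3038), Mul(Rational(3, 98), I, Pow(6, Rational(1, 2)))), 40757), Rational(1, 2)) = Pow(Add(Rational(123814949, 3038), Mul(Rational(3, 98), I, Pow(6, Rational(1, 2)))), Rational(1, 2))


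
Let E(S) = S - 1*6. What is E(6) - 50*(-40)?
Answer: 2000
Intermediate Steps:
E(S) = -6 + S (E(S) = S - 6 = -6 + S)
E(6) - 50*(-40) = (-6 + 6) - 50*(-40) = 0 + 2000 = 2000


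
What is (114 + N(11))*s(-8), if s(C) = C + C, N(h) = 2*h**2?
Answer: -5696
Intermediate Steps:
s(C) = 2*C
(114 + N(11))*s(-8) = (114 + 2*11**2)*(2*(-8)) = (114 + 2*121)*(-16) = (114 + 242)*(-16) = 356*(-16) = -5696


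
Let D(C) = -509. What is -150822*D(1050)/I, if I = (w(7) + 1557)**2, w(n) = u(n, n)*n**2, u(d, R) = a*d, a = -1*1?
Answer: 38384199/736898 ≈ 52.089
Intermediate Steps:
a = -1
u(d, R) = -d
w(n) = -n**3 (w(n) = (-n)*n**2 = -n**3)
I = 1473796 (I = (-1*7**3 + 1557)**2 = (-1*343 + 1557)**2 = (-343 + 1557)**2 = 1214**2 = 1473796)
-150822*D(1050)/I = -150822/(1473796/(-509)) = -150822/(1473796*(-1/509)) = -150822/(-1473796/509) = -150822*(-509/1473796) = 38384199/736898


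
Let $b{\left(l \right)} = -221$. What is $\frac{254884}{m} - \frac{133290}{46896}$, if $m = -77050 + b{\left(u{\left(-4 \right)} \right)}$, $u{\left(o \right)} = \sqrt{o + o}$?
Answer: $- \frac{3708748609}{603950136} \approx -6.1408$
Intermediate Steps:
$u{\left(o \right)} = \sqrt{2} \sqrt{o}$ ($u{\left(o \right)} = \sqrt{2 o} = \sqrt{2} \sqrt{o}$)
$m = -77271$ ($m = -77050 - 221 = -77271$)
$\frac{254884}{m} - \frac{133290}{46896} = \frac{254884}{-77271} - \frac{133290}{46896} = 254884 \left(- \frac{1}{77271}\right) - \frac{22215}{7816} = - \frac{254884}{77271} - \frac{22215}{7816} = - \frac{3708748609}{603950136}$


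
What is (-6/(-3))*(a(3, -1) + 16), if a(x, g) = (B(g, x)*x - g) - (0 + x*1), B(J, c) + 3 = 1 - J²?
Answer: 10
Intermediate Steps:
B(J, c) = -2 - J² (B(J, c) = -3 + (1 - J²) = -2 - J²)
a(x, g) = -g - x + x*(-2 - g²) (a(x, g) = ((-2 - g²)*x - g) - (0 + x*1) = (x*(-2 - g²) - g) - (0 + x) = (-g + x*(-2 - g²)) - x = -g - x + x*(-2 - g²))
(-6/(-3))*(a(3, -1) + 16) = (-6/(-3))*((-1*(-1) - 1*3 - 1*3*(2 + (-1)²)) + 16) = (-6*(-⅓))*((1 - 3 - 1*3*(2 + 1)) + 16) = 2*((1 - 3 - 1*3*3) + 16) = 2*((1 - 3 - 9) + 16) = 2*(-11 + 16) = 2*5 = 10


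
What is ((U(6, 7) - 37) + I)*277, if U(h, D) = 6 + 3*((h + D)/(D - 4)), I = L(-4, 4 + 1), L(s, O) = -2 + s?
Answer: -6648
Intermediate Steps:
I = -6 (I = -2 - 4 = -6)
U(h, D) = 6 + 3*(D + h)/(-4 + D) (U(h, D) = 6 + 3*((D + h)/(-4 + D)) = 6 + 3*(D + h)/(-4 + D))
((U(6, 7) - 37) + I)*277 = ((3*(-8 + 6 + 3*7)/(-4 + 7) - 37) - 6)*277 = ((3*(-8 + 6 + 21)/3 - 37) - 6)*277 = ((3*(1/3)*19 - 37) - 6)*277 = ((19 - 37) - 6)*277 = (-18 - 6)*277 = -24*277 = -6648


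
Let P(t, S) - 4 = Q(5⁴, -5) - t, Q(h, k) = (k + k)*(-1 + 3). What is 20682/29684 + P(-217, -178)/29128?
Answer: 152097945/216158888 ≈ 0.70364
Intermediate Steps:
Q(h, k) = 4*k (Q(h, k) = (2*k)*2 = 4*k)
P(t, S) = -16 - t (P(t, S) = 4 + (4*(-5) - t) = 4 + (-20 - t) = -16 - t)
20682/29684 + P(-217, -178)/29128 = 20682/29684 + (-16 - 1*(-217))/29128 = 20682*(1/29684) + (-16 + 217)*(1/29128) = 10341/14842 + 201*(1/29128) = 10341/14842 + 201/29128 = 152097945/216158888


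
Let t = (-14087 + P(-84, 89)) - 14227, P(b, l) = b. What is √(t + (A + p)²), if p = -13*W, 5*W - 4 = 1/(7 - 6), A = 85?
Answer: I*√23214 ≈ 152.36*I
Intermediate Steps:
W = 1 (W = ⅘ + 1/(5*(7 - 6)) = ⅘ + (⅕)/1 = ⅘ + (⅕)*1 = ⅘ + ⅕ = 1)
t = -28398 (t = (-14087 - 84) - 14227 = -14171 - 14227 = -28398)
p = -13 (p = -13*1 = -13)
√(t + (A + p)²) = √(-28398 + (85 - 13)²) = √(-28398 + 72²) = √(-28398 + 5184) = √(-23214) = I*√23214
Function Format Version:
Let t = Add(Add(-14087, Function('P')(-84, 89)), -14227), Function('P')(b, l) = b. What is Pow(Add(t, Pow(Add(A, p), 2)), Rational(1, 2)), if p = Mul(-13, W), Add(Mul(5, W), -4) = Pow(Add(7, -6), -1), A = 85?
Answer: Mul(I, Pow(23214, Rational(1, 2))) ≈ Mul(152.36, I)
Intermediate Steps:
W = 1 (W = Add(Rational(4, 5), Mul(Rational(1, 5), Pow(Add(7, -6), -1))) = Add(Rational(4, 5), Mul(Rational(1, 5), Pow(1, -1))) = Add(Rational(4, 5), Mul(Rational(1, 5), 1)) = Add(Rational(4, 5), Rational(1, 5)) = 1)
t = -28398 (t = Add(Add(-14087, -84), -14227) = Add(-14171, -14227) = -28398)
p = -13 (p = Mul(-13, 1) = -13)
Pow(Add(t, Pow(Add(A, p), 2)), Rational(1, 2)) = Pow(Add(-28398, Pow(Add(85, -13), 2)), Rational(1, 2)) = Pow(Add(-28398, Pow(72, 2)), Rational(1, 2)) = Pow(Add(-28398, 5184), Rational(1, 2)) = Pow(-23214, Rational(1, 2)) = Mul(I, Pow(23214, Rational(1, 2)))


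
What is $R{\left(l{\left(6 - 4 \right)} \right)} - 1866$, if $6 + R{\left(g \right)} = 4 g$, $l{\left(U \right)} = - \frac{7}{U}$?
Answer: $-1886$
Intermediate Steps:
$R{\left(g \right)} = -6 + 4 g$
$R{\left(l{\left(6 - 4 \right)} \right)} - 1866 = \left(-6 + 4 \left(- \frac{7}{6 - 4}\right)\right) - 1866 = \left(-6 + 4 \left(- \frac{7}{2}\right)\right) - 1866 = \left(-6 - 14\right) - 1866 = -20 - 1866 = -1886$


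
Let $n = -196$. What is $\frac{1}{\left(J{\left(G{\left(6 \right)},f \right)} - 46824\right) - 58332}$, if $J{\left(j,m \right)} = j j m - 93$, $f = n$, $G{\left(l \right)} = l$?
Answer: $- \frac{1}{112305} \approx -8.9043 \cdot 10^{-6}$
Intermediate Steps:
$f = -196$
$J{\left(j,m \right)} = -93 + m j^{2}$ ($J{\left(j,m \right)} = j^{2} m - 93 = m j^{2} - 93 = -93 + m j^{2}$)
$\frac{1}{\left(J{\left(G{\left(6 \right)},f \right)} - 46824\right) - 58332} = \frac{1}{\left(\left(-93 - 196 \cdot 6^{2}\right) - 46824\right) - 58332} = \frac{1}{\left(\left(-93 - 7056\right) - 46824\right) - 58332} = \frac{1}{\left(-7149 - 46824\right) - 58332} = \frac{1}{-53973 - 58332} = \frac{1}{-112305} = - \frac{1}{112305}$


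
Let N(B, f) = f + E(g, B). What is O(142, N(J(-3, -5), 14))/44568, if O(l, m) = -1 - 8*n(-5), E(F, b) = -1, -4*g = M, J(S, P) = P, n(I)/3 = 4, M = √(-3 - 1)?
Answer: -97/44568 ≈ -0.0021764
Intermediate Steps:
M = 2*I (M = √(-4) = 2*I ≈ 2.0*I)
n(I) = 12 (n(I) = 3*4 = 12)
g = -I/2 ≈ -0.5*I
N(B, f) = -1 + f (N(B, f) = f - 1 = -1 + f)
O(l, m) = -97 (O(l, m) = -1 - 8*12 = -1 - 96 = -97)
O(142, N(J(-3, -5), 14))/44568 = -97/44568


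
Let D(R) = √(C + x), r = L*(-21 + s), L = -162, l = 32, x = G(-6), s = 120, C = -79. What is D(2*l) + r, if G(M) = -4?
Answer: -16038 + I*√83 ≈ -16038.0 + 9.1104*I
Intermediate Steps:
x = -4
r = -16038 (r = -162*(-21 + 120) = -162*99 = -16038)
D(R) = I*√83 (D(R) = √(-79 - 4) = √(-83) = I*√83)
D(2*l) + r = I*√83 - 16038 = -16038 + I*√83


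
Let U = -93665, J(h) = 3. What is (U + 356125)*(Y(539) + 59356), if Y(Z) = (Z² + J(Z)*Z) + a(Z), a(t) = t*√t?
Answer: 92253115240 + 990261580*√11 ≈ 9.5537e+10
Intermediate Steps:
a(t) = t^(3/2)
Y(Z) = Z² + Z^(3/2) + 3*Z (Y(Z) = (Z² + 3*Z) + Z^(3/2) = Z² + Z^(3/2) + 3*Z)
(U + 356125)*(Y(539) + 59356) = (-93665 + 356125)*((539² + 539^(3/2) + 3*539) + 59356) = 262460*((290521 + 3773*√11 + 1617) + 59356) = 262460*((292138 + 3773*√11) + 59356) = 262460*(351494 + 3773*√11) = 92253115240 + 990261580*√11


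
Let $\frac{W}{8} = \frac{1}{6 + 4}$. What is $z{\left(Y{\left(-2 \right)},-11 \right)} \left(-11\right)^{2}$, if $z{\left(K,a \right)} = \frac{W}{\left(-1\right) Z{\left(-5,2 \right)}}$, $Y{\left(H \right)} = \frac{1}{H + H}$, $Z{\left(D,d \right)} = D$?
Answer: $\frac{484}{25} \approx 19.36$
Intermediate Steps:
$W = \frac{4}{5}$ ($W = \frac{8}{6 + 4} = \frac{8}{10} = 8 \cdot \frac{1}{10} = \frac{4}{5} \approx 0.8$)
$Y{\left(H \right)} = \frac{1}{2 H}$
$z{\left(K,a \right)} = \frac{4}{25}$ ($z{\left(K,a \right)} = \frac{4}{5 \left(\left(-1\right) \left(-5\right)\right)} = \frac{4}{5 \cdot 5} = \frac{4}{5} \cdot \frac{1}{5} = \frac{4}{25}$)
$z{\left(Y{\left(-2 \right)},-11 \right)} \left(-11\right)^{2} = \frac{4 \left(-11\right)^{2}}{25} = \frac{4}{25} \cdot 121 = \frac{484}{25}$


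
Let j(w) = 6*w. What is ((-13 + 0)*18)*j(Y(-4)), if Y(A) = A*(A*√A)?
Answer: -44928*I ≈ -44928.0*I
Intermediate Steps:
Y(A) = A^(5/2) (Y(A) = A*A^(3/2) = A^(5/2))
((-13 + 0)*18)*j(Y(-4)) = ((-13 + 0)*18)*(6*(-4)^(5/2)) = (-13*18)*(6*(32*I)) = -44928*I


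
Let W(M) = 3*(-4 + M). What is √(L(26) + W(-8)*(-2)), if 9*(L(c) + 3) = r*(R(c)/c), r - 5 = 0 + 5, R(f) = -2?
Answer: √104819/39 ≈ 8.3015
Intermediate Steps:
W(M) = -12 + 3*M
r = 10 (r = 5 + (0 + 5) = 5 + 5 = 10)
L(c) = -3 - 20/(9*c) (L(c) = -3 + (10*(-2/c))/9 = -3 + (-20/c)/9 = -3 - 20/(9*c))
√(L(26) + W(-8)*(-2)) = √((-3 - 20/9/26) + (-12 + 3*(-8))*(-2)) = √((-3 - 20/9*1/26) + (-12 - 24)*(-2)) = √((-3 - 10/117) - 36*(-2)) = √(-361/117 + 72) = √(8063/117) = √104819/39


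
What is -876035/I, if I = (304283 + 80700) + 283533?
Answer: -876035/668516 ≈ -1.3104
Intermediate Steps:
I = 668516 (I = 384983 + 283533 = 668516)
-876035/I = -876035/668516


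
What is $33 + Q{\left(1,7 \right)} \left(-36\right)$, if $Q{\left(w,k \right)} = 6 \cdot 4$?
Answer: $-831$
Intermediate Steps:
$Q{\left(w,k \right)} = 24$
$33 + Q{\left(1,7 \right)} \left(-36\right) = 33 + 24 \left(-36\right) = 33 - 864 = -831$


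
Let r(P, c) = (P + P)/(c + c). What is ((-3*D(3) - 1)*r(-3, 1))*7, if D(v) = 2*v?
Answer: 399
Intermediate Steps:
r(P, c) = P/c (r(P, c) = (2*P)/((2*c)) = (2*P)*(1/(2*c)) = P/c)
((-3*D(3) - 1)*r(-3, 1))*7 = ((-6*3 - 1)*(-3/1))*7 = ((-3*6 - 1)*(-3*1))*7 = ((-18 - 1)*(-3))*7 = -19*(-3)*7 = 57*7 = 399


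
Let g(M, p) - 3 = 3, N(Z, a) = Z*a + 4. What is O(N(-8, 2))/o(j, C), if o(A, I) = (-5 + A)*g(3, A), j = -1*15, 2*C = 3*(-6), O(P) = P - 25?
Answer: 37/120 ≈ 0.30833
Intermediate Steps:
N(Z, a) = 4 + Z*a
g(M, p) = 6 (g(M, p) = 3 + 3 = 6)
O(P) = -25 + P
C = -9 (C = (3*(-6))/2 = (½)*(-18) = -9)
j = -15
o(A, I) = -30 + 6*A (o(A, I) = (-5 + A)*6 = -30 + 6*A)
O(N(-8, 2))/o(j, C) = (-25 + (4 - 8*2))/(-30 + 6*(-15)) = (-25 + (4 - 16))/(-30 - 90) = (-25 - 12)/(-120) = -37*(-1/120) = 37/120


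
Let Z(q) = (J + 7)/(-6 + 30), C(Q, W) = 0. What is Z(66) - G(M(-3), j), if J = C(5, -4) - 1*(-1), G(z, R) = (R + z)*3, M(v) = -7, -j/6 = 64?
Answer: 3520/3 ≈ 1173.3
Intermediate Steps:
j = -384 (j = -6*64 = -384)
G(z, R) = 3*R + 3*z
J = 1 (J = 0 - 1*(-1) = 0 + 1 = 1)
Z(q) = ⅓ (Z(q) = (1 + 7)/(-6 + 30) = 8/24 = 8*(1/24) = ⅓)
Z(66) - G(M(-3), j) = ⅓ - (3*(-384) + 3*(-7)) = ⅓ - (-1152 - 21) = ⅓ - 1*(-1173) = ⅓ + 1173 = 3520/3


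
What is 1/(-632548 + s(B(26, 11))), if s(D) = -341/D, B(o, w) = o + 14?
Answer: -40/25302261 ≈ -1.5809e-6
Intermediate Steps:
B(o, w) = 14 + o
1/(-632548 + s(B(26, 11))) = 1/(-632548 - 341/(14 + 26)) = 1/(-632548 - 341/40) = 1/(-25302261/40) = -40/25302261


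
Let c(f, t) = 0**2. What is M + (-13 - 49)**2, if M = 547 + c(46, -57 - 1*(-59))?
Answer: 4391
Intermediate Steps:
c(f, t) = 0
M = 547 (M = 547 + 0 = 547)
M + (-13 - 49)**2 = 547 + (-13 - 49)**2 = 547 + (-62)**2 = 547 + 3844 = 4391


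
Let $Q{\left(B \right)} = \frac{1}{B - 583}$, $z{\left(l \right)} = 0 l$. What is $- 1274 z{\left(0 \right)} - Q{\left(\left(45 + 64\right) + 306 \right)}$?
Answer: $\frac{1}{168} \approx 0.0059524$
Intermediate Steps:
$z{\left(l \right)} = 0$
$Q{\left(B \right)} = \frac{1}{-583 + B}$
$- 1274 z{\left(0 \right)} - Q{\left(\left(45 + 64\right) + 306 \right)} = \left(-1274\right) 0 - \frac{1}{-583 + \left(\left(45 + 64\right) + 306\right)} = 0 - \frac{1}{-583 + \left(109 + 306\right)} = 0 - \frac{1}{-583 + 415} = 0 - \frac{1}{-168} = 0 - - \frac{1}{168} = 0 + \frac{1}{168} = \frac{1}{168}$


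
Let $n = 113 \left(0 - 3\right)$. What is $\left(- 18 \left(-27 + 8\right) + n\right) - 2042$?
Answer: $-2039$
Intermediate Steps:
$n = -339$ ($n = 113 \left(0 - 3\right) = 113 \left(-3\right) = -339$)
$\left(- 18 \left(-27 + 8\right) + n\right) - 2042 = \left(- 18 \left(-27 + 8\right) - 339\right) - 2042 = \left(\left(-18\right) \left(-19\right) - 339\right) - 2042 = \left(342 - 339\right) - 2042 = 3 - 2042 = -2039$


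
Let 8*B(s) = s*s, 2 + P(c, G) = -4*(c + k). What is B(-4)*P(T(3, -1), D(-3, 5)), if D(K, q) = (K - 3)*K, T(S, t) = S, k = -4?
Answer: 4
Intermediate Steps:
D(K, q) = K*(-3 + K) (D(K, q) = (-3 + K)*K = K*(-3 + K))
P(c, G) = 14 - 4*c (P(c, G) = -2 - 4*(c - 4) = -2 - 4*(-4 + c) = -2 + (16 - 4*c) = 14 - 4*c)
B(s) = s²/8 (B(s) = (s*s)/8 = s²/8)
B(-4)*P(T(3, -1), D(-3, 5)) = ((⅛)*(-4)²)*(14 - 4*3) = ((⅛)*16)*(14 - 12) = 2*2 = 4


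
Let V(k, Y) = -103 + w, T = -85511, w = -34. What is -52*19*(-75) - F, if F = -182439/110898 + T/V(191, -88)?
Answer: 124038357985/1688114 ≈ 73478.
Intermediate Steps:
V(k, Y) = -137 (V(k, Y) = -103 - 34 = -137)
F = 1050889415/1688114 (F = -182439/110898 - 85511/(-137) = -182439*1/110898 - 85511*(-1/137) = -20271/12322 + 85511/137 = 1050889415/1688114 ≈ 622.52)
-52*19*(-75) - F = -52*19*(-75) - 1*1050889415/1688114 = -988*(-75) - 1050889415/1688114 = 74100 - 1050889415/1688114 = 124038357985/1688114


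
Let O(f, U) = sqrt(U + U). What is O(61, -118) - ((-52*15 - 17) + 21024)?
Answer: -20227 + 2*I*sqrt(59) ≈ -20227.0 + 15.362*I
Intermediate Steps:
O(f, U) = sqrt(2)*sqrt(U) (O(f, U) = sqrt(2*U) = sqrt(2)*sqrt(U))
O(61, -118) - ((-52*15 - 17) + 21024) = sqrt(2)*sqrt(-118) - ((-52*15 - 17) + 21024) = sqrt(2)*(I*sqrt(118)) - ((-780 - 17) + 21024) = 2*I*sqrt(59) - (-797 + 21024) = 2*I*sqrt(59) - 1*20227 = 2*I*sqrt(59) - 20227 = -20227 + 2*I*sqrt(59)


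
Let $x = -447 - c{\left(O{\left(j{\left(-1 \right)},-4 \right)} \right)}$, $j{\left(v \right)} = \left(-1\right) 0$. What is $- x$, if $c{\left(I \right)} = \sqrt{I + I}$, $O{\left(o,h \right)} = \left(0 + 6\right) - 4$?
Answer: $449$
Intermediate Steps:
$j{\left(v \right)} = 0$
$O{\left(o,h \right)} = 2$ ($O{\left(o,h \right)} = 6 - 4 = 2$)
$c{\left(I \right)} = \sqrt{2} \sqrt{I}$ ($c{\left(I \right)} = \sqrt{2 I} = \sqrt{2} \sqrt{I}$)
$x = -449$ ($x = -447 - \sqrt{2} \sqrt{2} = -447 - 2 = -449$)
$- x = \left(-1\right) \left(-449\right) = 449$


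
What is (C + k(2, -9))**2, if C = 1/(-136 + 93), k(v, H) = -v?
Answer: 7569/1849 ≈ 4.0936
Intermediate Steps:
C = -1/43 (C = 1/(-43) = -1/43 ≈ -0.023256)
(C + k(2, -9))**2 = (-1/43 - 1*2)**2 = (-1/43 - 2)**2 = (-87/43)**2 = 7569/1849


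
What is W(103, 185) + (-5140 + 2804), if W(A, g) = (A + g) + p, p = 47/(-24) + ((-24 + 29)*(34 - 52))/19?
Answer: -936941/456 ≈ -2054.7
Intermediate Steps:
p = -3053/456 (p = 47*(-1/24) + (5*(-18))*(1/19) = -47/24 - 90*1/19 = -47/24 - 90/19 = -3053/456 ≈ -6.6952)
W(A, g) = -3053/456 + A + g (W(A, g) = (A + g) - 3053/456 = -3053/456 + A + g)
W(103, 185) + (-5140 + 2804) = (-3053/456 + 103 + 185) + (-5140 + 2804) = 128275/456 - 2336 = -936941/456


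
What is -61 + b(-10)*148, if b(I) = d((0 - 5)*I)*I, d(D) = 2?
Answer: -3021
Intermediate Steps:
b(I) = 2*I
-61 + b(-10)*148 = -61 + (2*(-10))*148 = -61 - 20*148 = -61 - 2960 = -3021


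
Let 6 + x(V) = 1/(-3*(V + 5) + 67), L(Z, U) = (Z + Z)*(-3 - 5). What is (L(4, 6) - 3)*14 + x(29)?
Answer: -33041/35 ≈ -944.03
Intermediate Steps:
L(Z, U) = -16*Z (L(Z, U) = (2*Z)*(-8) = -16*Z)
x(V) = -6 + 1/(52 - 3*V) (x(V) = -6 + 1/(-3*(V + 5) + 67) = -6 + 1/(-3*(5 + V) + 67) = -6 + 1/((-15 - 3*V) + 67) = -6 + 1/(52 - 3*V))
(L(4, 6) - 3)*14 + x(29) = (-16*4 - 3)*14 + (311 - 18*29)/(-52 + 3*29) = (-64 - 3)*14 + (311 - 522)/(-52 + 87) = -67*14 - 211/35 = -938 + (1/35)*(-211) = -938 - 211/35 = -33041/35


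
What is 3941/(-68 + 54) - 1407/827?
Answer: -468415/1654 ≈ -283.20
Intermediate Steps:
3941/(-68 + 54) - 1407/827 = 3941/(-14) - 1407*1/827 = 3941*(-1/14) - 1407/827 = -563/2 - 1407/827 = -468415/1654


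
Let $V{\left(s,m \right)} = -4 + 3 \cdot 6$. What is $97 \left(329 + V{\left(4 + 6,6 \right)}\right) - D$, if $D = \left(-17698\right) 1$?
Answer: $50969$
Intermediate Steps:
$V{\left(s,m \right)} = 14$ ($V{\left(s,m \right)} = -4 + 18 = 14$)
$D = -17698$
$97 \left(329 + V{\left(4 + 6,6 \right)}\right) - D = 97 \left(329 + 14\right) - -17698 = 97 \cdot 343 + 17698 = 33271 + 17698 = 50969$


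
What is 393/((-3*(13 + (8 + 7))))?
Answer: -131/28 ≈ -4.6786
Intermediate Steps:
393/((-3*(13 + (8 + 7)))) = 393/((-3*(13 + 15))) = 393/((-3*28)) = 393/(-84) = 393*(-1/84) = -131/28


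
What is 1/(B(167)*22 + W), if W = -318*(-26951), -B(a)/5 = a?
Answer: 1/8552048 ≈ 1.1693e-7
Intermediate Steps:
B(a) = -5*a
W = 8570418
1/(B(167)*22 + W) = 1/(-5*167*22 + 8570418) = 1/(-835*22 + 8570418) = 1/(-18370 + 8570418) = 1/8552048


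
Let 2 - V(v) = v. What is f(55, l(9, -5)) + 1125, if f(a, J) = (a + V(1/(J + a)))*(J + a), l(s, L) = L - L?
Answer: 4259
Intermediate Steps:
V(v) = 2 - v
l(s, L) = 0
f(a, J) = (J + a)*(2 + a - 1/(J + a)) (f(a, J) = (a + (2 - 1/(J + a)))*(J + a) = (2 + a - 1/(J + a))*(J + a) = (J + a)*(2 + a - 1/(J + a)))
f(55, l(9, -5)) + 1125 = (-1 + 55² + 2*0 + 2*55 + 0*55) + 1125 = (-1 + 3025 + 0 + 110 + 0) + 1125 = 3134 + 1125 = 4259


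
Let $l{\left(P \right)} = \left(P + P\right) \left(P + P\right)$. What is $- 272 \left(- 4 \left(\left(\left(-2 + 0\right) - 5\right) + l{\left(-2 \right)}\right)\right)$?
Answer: $9792$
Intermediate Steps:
$l{\left(P \right)} = 4 P^{2}$ ($l{\left(P \right)} = 2 P 2 P = 4 P^{2}$)
$- 272 \left(- 4 \left(\left(\left(-2 + 0\right) - 5\right) + l{\left(-2 \right)}\right)\right) = - 272 \left(- 4 \left(\left(\left(-2 + 0\right) - 5\right) + 4 \left(-2\right)^{2}\right)\right) = - 272 \left(- 4 \left(\left(-2 - 5\right) + 4 \cdot 4\right)\right) = - 272 \left(- 4 \left(-7 + 16\right)\right) = - 272 \left(\left(-4\right) 9\right) = \left(-272\right) \left(-36\right) = 9792$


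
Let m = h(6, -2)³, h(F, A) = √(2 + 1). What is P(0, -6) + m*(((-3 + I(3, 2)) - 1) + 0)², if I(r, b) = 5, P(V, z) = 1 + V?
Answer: 1 + 3*√3 ≈ 6.1962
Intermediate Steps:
h(F, A) = √3
m = 3*√3 (m = (√3)³ = 3*√3 ≈ 5.1962)
P(0, -6) + m*(((-3 + I(3, 2)) - 1) + 0)² = (1 + 0) + (3*√3)*(((-3 + 5) - 1) + 0)² = 1 + (3*√3)*((2 - 1) + 0)² = 1 + (3*√3)*(1 + 0)² = 1 + (3*√3)*1² = 1 + (3*√3)*1 = 1 + 3*√3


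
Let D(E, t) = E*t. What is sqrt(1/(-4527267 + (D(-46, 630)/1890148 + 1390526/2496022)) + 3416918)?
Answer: sqrt(24356514257976727661804370793740785941262371)/2669871068458169633 ≈ 1848.5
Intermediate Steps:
sqrt(1/(-4527267 + (D(-46, 630)/1890148 + 1390526/2496022)) + 3416918) = sqrt(1/(-4527267 + (-46*630/1890148 + 1390526/2496022)) + 3416918) = sqrt(1/(-4527267 + (-28980*1/1890148 + 1390526*(1/2496022))) + 3416918) = sqrt(1/(-4527267 + (-7245/472537 + 695263/1248011)) + 3416918) = sqrt(1/(-4527267 + 319495652536/589731373907) + 3416918) = sqrt(1/(-2669871068458169633/589731373907) + 3416918) = sqrt(-589731373907/2669871068458169633 + 3416918) = sqrt(9122730511493362334677187/2669871068458169633) = sqrt(24356514257976727661804370793740785941262371)/2669871068458169633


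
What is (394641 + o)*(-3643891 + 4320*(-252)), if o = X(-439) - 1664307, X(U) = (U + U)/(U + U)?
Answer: 6008728972115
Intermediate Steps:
X(U) = 1 (X(U) = (2*U)/((2*U)) = (2*U)*(1/(2*U)) = 1)
o = -1664306 (o = 1 - 1664307 = -1664306)
(394641 + o)*(-3643891 + 4320*(-252)) = (394641 - 1664306)*(-3643891 + 4320*(-252)) = -1269665*(-3643891 - 1088640) = -1269665*(-4732531) = 6008728972115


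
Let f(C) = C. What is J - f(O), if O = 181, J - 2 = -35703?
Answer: -35882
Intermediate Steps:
J = -35701 (J = 2 - 35703 = -35701)
J - f(O) = -35701 - 1*181 = -35701 - 181 = -35882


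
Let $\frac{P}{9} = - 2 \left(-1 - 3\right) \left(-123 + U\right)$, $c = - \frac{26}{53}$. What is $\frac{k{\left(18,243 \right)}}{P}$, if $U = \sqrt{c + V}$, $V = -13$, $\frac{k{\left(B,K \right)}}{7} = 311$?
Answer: $- \frac{4730621}{19261248} - \frac{2177 i \sqrt{37895}}{57783744} \approx -0.2456 - 0.007334 i$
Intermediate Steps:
$c = - \frac{26}{53}$ ($c = \left(-26\right) \frac{1}{53} = - \frac{26}{53} \approx -0.49057$)
$k{\left(B,K \right)} = 2177$ ($k{\left(B,K \right)} = 7 \cdot 311 = 2177$)
$U = \frac{i \sqrt{37895}}{53}$ ($U = \sqrt{- \frac{26}{53} - 13} = \sqrt{- \frac{715}{53}} = \frac{i \sqrt{37895}}{53} \approx 3.673 i$)
$P = -8856 + \frac{72 i \sqrt{37895}}{53}$ ($P = 9 - 2 \left(-1 - 3\right) \left(-123 + \frac{i \sqrt{37895}}{53}\right) = 9 \left(-2\right) \left(-4\right) \left(-123 + \frac{i \sqrt{37895}}{53}\right) = 9 \cdot 8 \left(-123 + \frac{i \sqrt{37895}}{53}\right) = 9 \left(-984 + \frac{8 i \sqrt{37895}}{53}\right) = -8856 + \frac{72 i \sqrt{37895}}{53} \approx -8856.0 + 264.45 i$)
$\frac{k{\left(18,243 \right)}}{P} = \frac{2177}{-8856 + \frac{72 i \sqrt{37895}}{53}}$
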